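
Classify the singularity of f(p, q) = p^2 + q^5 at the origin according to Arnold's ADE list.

A_4

The Hessian of f at 0 has rank 1. Corank 1: A-series; mu = 4 gives A_4.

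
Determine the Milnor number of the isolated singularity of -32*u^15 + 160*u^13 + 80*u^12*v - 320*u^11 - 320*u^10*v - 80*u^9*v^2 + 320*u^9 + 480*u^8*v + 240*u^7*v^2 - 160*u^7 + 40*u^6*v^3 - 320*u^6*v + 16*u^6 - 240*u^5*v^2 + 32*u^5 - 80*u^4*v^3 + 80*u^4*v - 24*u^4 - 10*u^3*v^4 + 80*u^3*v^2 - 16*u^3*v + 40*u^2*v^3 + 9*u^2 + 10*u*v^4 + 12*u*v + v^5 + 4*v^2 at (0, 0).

The Hessian of f at 0 is [[18, 12], [12, 8]] with rank 1, so corank 1. A Groebner basis of the Jacobian ideal J(f) in C{u,v} is {81*u/32 + v^3 + 27*v/16, u^2 - 4*v^2/9, u*v + 2*v^2/3}; counting standard monomials gives mu = 4. Corank 1: A-series; mu = 4 gives A_4.

4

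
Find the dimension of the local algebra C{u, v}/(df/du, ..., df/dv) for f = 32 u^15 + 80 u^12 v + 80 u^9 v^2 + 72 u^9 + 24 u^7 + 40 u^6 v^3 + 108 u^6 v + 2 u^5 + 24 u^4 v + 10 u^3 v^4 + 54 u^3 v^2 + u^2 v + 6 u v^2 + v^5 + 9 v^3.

The Hessian of f at 0 has rank 0. Corank 2; j^3 = v*(u + 3*v)^2 has shape L^2 M (L != M), so D-series; mu = 6 gives D_6.

6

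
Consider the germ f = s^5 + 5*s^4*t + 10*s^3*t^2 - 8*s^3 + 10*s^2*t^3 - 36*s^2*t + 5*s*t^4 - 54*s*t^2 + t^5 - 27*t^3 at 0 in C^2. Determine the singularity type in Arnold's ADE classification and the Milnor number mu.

The Hessian of f at 0 is [[0, 0], [0, 0]] with rank 0, so corank 2. A Groebner basis of the Jacobian ideal J(f) in C{s,t} is {t^5, s*t^3 + 11*t^4/8, s^2 + 3*s*t + 9*t^2/4}; counting standard monomials gives mu = 8. Corank 2; j^3 = -(2*s + 3*t)^3 is a perfect cube, so E-series; the 5-jet and mu = 8 give E_8.

Type E8, Milnor number mu = 8.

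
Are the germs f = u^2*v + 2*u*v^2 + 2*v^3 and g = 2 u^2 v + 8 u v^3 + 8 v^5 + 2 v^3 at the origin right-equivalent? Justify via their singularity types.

Yes.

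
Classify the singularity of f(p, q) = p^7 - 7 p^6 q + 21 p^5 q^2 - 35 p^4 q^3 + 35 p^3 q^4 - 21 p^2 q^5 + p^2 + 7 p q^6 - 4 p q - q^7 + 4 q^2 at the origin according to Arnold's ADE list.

A6

The Hessian of f at 0 has rank 1. Corank 1: A-series; mu = 6 gives A_6.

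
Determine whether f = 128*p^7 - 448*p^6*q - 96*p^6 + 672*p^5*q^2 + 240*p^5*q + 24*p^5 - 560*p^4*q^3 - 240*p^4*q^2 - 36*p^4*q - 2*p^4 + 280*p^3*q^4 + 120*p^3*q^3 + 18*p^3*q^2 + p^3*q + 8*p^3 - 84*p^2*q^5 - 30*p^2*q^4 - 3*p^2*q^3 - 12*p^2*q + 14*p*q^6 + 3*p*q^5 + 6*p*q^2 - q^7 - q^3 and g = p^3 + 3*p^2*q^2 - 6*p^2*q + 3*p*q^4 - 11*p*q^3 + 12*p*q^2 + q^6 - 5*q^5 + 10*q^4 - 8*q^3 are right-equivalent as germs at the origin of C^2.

Yes.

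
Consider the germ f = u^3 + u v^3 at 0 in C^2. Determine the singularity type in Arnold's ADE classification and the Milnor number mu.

Type E_7, Milnor number mu = 7.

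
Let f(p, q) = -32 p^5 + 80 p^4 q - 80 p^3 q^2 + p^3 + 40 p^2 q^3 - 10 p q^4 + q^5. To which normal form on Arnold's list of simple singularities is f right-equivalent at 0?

E_{8}

The Hessian of f at 0 is [[0, 0], [0, 0]] with rank 0, so corank 2. A Groebner basis of the Jacobian ideal J(f) in C{p,q} is {q^5, p*q^3 - q^4/8, p^2}; counting standard monomials gives mu = 8. Corank 2; j^3 = p^3 is a perfect cube, so E-series; the 5-jet and mu = 8 give E_8.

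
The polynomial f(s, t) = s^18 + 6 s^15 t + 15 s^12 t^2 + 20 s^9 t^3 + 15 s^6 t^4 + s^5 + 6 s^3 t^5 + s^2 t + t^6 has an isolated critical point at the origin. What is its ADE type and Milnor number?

Type D7, Milnor number mu = 7.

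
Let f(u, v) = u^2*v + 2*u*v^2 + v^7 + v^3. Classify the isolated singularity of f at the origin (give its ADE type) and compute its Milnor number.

The Hessian of f at 0 is [[0, 0], [0, 0]] with rank 0, so corank 2. A Groebner basis of the Jacobian ideal J(f) in C{u,v} is {u^2/7 + v^6 - v^2/7, u^3 + v^3, u*v + v^2}; counting standard monomials gives mu = 8. Corank 2; j^3 = v*(u + v)^2 has shape L^2 M (L != M), so D-series; mu = 8 gives D_8.

Type D8, Milnor number mu = 8.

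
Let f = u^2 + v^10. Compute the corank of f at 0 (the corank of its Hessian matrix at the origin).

1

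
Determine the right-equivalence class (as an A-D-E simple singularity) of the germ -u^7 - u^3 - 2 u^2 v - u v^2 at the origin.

D_{8}

The Hessian of f at 0 has rank 0. Corank 2; j^3 = -u*(u + v)^2 has shape L^2 M (L != M), so D-series; mu = 8 gives D_8.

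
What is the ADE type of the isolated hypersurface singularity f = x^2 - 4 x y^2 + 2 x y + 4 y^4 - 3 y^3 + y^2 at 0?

A_2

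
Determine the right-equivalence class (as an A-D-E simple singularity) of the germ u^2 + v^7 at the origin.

A_{6}

The Hessian of f at 0 is [[2, 0], [0, 0]] with rank 1, so corank 1. A Groebner basis of the Jacobian ideal J(f) in C{u,v} is {v^6, u}; counting standard monomials gives mu = 6. Corank 1: A-series; mu = 6 gives A_6.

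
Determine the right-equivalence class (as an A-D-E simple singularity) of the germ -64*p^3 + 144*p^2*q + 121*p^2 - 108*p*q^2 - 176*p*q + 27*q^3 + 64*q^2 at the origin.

A2

The Hessian of f at 0 has rank 1. Corank 1: A-series; mu = 2 gives A_2.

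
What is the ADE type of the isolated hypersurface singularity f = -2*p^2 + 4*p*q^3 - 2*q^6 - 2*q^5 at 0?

A_4

The Hessian of f at 0 is [[-4, 0], [0, 0]] with rank 1, so corank 1. A Groebner basis of the Jacobian ideal J(f) in C{p,q} is {-p + q^3, p^2, p*q}; counting standard monomials gives mu = 4. Corank 1: A-series; mu = 4 gives A_4.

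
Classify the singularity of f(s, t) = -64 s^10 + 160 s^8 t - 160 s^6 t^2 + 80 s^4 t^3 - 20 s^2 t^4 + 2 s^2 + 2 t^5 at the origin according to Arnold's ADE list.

A4

The Hessian of f at 0 has rank 1. Corank 1: A-series; mu = 4 gives A_4.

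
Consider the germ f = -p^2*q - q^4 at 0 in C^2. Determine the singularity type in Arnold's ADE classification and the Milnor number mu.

Type D5, Milnor number mu = 5.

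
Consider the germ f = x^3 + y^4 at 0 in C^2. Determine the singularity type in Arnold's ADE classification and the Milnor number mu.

The Hessian of f at 0 is [[0, 0], [0, 0]] with rank 0, so corank 2. A Groebner basis of the Jacobian ideal J(f) in C{x,y} is {y^3, x^2}; counting standard monomials gives mu = 6. Corank 2; j^3 = x^3 is a perfect cube, so E-series; the 4-jet and mu = 6 give E_6.

Type E_6, Milnor number mu = 6.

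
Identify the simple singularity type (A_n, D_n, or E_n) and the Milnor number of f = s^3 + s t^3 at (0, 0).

Type E_{7}, Milnor number mu = 7.

The Hessian of f at 0 is [[0, 0], [0, 0]] with rank 0, so corank 2. A Groebner basis of the Jacobian ideal J(f) in C{s,t} is {s^3, s*t^2, 3*s^2 + t^3}; counting standard monomials gives mu = 7. Corank 2; j^3 = s^3 is a perfect cube, so E-series; the 4-jet and mu = 7 give E_7.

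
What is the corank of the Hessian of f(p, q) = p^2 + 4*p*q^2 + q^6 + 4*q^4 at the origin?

Hessian at 0 has rank 1.

1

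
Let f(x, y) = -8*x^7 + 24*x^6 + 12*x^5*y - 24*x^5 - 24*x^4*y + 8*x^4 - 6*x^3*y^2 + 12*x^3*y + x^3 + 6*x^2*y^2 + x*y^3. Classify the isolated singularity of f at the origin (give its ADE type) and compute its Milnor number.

Type E7, Milnor number mu = 7.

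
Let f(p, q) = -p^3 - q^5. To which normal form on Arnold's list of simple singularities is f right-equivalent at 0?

The Hessian of f at 0 is [[0, 0], [0, 0]] with rank 0, so corank 2. A Groebner basis of the Jacobian ideal J(f) in C{p,q} is {q^4, p^2}; counting standard monomials gives mu = 8. Corank 2; j^3 = -p^3 is a perfect cube, so E-series; the 5-jet and mu = 8 give E_8.

E_8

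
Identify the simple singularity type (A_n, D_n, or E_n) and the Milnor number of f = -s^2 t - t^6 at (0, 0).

Type D_{7}, Milnor number mu = 7.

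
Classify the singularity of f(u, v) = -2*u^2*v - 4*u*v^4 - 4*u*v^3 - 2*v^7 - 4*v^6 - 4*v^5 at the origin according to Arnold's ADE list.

The Hessian of f at 0 is [[0, 0], [0, 0]] with rank 0, so corank 2. A Groebner basis of the Jacobian ideal J(f) in C{u,v} is {u^3, u^2*v, -u^2/4 + u*v^2, -u^2/4 + u*v + v^3}; counting standard monomials gives mu = 6. Corank 2; j^3 = -2*u^2*v has shape L^2 M (L != M), so D-series; mu = 6 gives D_6.

D_{6}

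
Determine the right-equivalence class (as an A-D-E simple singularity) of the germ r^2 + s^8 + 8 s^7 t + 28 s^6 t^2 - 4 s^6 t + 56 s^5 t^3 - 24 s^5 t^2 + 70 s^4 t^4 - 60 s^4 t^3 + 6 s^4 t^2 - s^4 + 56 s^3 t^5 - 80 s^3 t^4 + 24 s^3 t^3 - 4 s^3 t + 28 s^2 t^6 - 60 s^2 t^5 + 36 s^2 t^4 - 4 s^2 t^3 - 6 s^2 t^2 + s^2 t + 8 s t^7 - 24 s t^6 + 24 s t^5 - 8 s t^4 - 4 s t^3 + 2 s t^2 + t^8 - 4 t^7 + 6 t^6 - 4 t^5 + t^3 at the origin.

D_5

The Hessian of f at 0 has rank 1. Corank 2; j^3 = t*(s + t)^2 has shape L^2 M (L != M), so D-series; mu = 5 gives D_5.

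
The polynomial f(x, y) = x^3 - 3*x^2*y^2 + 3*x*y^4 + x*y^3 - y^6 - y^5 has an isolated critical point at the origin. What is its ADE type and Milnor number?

Type E7, Milnor number mu = 7.

The Hessian of f at 0 has rank 0. Corank 2; j^3 = x^3 is a perfect cube, so E-series; the 4-jet and mu = 7 give E_7.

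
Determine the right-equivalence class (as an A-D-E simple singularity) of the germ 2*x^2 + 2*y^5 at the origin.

The Hessian of f at 0 has rank 1. Corank 1: A-series; mu = 4 gives A_4.

A_4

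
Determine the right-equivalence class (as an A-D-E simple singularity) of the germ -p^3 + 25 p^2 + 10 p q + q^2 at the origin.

The Hessian of f at 0 has rank 1. Corank 1: A-series; mu = 2 gives A_2.

A_2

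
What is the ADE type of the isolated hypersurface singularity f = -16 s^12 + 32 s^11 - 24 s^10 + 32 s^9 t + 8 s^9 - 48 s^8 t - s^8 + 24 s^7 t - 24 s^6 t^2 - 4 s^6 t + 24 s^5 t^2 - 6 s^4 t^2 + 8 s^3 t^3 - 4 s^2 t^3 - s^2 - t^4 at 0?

A3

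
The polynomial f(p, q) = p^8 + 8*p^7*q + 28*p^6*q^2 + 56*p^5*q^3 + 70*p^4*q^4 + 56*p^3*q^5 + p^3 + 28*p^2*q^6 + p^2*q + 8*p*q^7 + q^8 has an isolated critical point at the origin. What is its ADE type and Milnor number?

The Hessian of f at 0 is [[0, 0], [0, 0]] with rank 0, so corank 2. A Groebner basis of the Jacobian ideal J(f) in C{p,q} is {-p*q/8 + q^7, p*q^2, p^2 + p*q}; counting standard monomials gives mu = 9. Corank 2; j^3 = p^2*(p + q) has shape L^2 M (L != M), so D-series; mu = 9 gives D_9.

Type D_{9}, Milnor number mu = 9.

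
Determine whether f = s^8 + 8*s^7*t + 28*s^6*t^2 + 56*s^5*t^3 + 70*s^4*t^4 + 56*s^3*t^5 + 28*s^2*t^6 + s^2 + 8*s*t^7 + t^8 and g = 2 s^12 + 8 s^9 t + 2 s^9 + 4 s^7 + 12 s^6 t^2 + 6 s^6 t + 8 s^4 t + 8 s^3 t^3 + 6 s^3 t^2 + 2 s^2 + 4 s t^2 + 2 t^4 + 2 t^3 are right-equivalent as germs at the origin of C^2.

No.

The Hessian of f at 0 has rank 1. Corank 1: A-series; mu = 7 gives A_7. The Hessian of g at 0 has rank 1. Corank 1: A-series; mu = 2 gives A_2. f is A_7 but g is A_2, hence not right-equivalent.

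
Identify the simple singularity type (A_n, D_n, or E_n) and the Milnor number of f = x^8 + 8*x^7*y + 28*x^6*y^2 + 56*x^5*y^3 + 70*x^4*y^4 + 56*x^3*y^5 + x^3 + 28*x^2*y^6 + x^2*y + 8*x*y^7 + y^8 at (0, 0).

The Hessian of f at 0 is [[0, 0], [0, 0]] with rank 0, so corank 2. A Groebner basis of the Jacobian ideal J(f) in C{x,y} is {-x*y/8 + y^7, x*y^2, x^2 + x*y}; counting standard monomials gives mu = 9. Corank 2; j^3 = x^2*(x + y) has shape L^2 M (L != M), so D-series; mu = 9 gives D_9.

Type D9, Milnor number mu = 9.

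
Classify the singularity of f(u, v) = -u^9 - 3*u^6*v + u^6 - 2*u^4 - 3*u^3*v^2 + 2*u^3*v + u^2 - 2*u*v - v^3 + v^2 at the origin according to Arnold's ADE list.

A2

The Hessian of f at 0 is [[2, -2], [-2, 2]] with rank 1, so corank 1. A Groebner basis of the Jacobian ideal J(f) in C{u,v} is {v^2, u - v}; counting standard monomials gives mu = 2. Corank 1: A-series; mu = 2 gives A_2.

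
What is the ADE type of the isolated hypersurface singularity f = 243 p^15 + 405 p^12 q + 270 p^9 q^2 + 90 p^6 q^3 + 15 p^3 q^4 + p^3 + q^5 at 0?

The Hessian of f at 0 has rank 0. Corank 2; j^3 = p^3 is a perfect cube, so E-series; the 5-jet and mu = 8 give E_8.

E_{8}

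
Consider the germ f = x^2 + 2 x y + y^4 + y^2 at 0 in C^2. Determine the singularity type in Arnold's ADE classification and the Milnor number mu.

The Hessian of f at 0 has rank 1. Corank 1: A-series; mu = 3 gives A_3.

Type A3, Milnor number mu = 3.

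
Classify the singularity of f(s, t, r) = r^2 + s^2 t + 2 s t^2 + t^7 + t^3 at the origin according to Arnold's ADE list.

D_8

The Hessian of f at 0 has rank 1. Corank 2; j^3 = t*(s + t)^2 has shape L^2 M (L != M), so D-series; mu = 8 gives D_8.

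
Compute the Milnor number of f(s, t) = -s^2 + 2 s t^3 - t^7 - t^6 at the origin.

The Hessian of f at 0 is [[-2, 0], [0, 0]] with rank 1, so corank 1. A Groebner basis of the Jacobian ideal J(f) in C{s,t} is {-s + t^3, s^2}; counting standard monomials gives mu = 6. Corank 1: A-series; mu = 6 gives A_6.

6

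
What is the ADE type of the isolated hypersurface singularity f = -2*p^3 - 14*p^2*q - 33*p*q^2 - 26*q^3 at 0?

D4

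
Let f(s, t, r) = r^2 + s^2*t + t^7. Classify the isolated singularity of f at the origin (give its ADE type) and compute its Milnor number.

Type D_8, Milnor number mu = 8.

The Hessian of f at 0 is [[0, 0, 0], [0, 0, 0], [0, 0, 2]] with rank 1, so corank 2. A Groebner basis of the Jacobian ideal J(f) in C{s,t,r} is {s^2/7 + t^6, s^3, s*t, r}; counting standard monomials gives mu = 8. Corank 2; j^3 = s^2*t has shape L^2 M (L != M), so D-series; mu = 8 gives D_8.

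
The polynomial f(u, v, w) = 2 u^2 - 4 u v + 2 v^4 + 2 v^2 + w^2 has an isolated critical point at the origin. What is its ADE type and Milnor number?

Type A3, Milnor number mu = 3.

The Hessian of f at 0 is [[4, -4, 0], [-4, 4, 0], [0, 0, 2]] with rank 2, so corank 1. A Groebner basis of the Jacobian ideal J(f) in C{u,v,w} is {v^3, u - v, w}; counting standard monomials gives mu = 3. Corank 1: A-series; mu = 3 gives A_3.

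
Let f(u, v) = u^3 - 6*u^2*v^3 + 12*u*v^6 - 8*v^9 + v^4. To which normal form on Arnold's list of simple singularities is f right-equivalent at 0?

E_6

The Hessian of f at 0 has rank 0. Corank 2; j^3 = u^3 is a perfect cube, so E-series; the 4-jet and mu = 6 give E_6.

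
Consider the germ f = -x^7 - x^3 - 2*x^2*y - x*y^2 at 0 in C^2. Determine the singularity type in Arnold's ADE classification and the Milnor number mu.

The Hessian of f at 0 is [[0, 0], [0, 0]] with rank 0, so corank 2. A Groebner basis of the Jacobian ideal J(f) in C{x,y} is {x*y/7 + y^6 + y^2/7, x*y^2 + y^3, x^2 + x*y}; counting standard monomials gives mu = 8. Corank 2; j^3 = -x*(x + y)^2 has shape L^2 M (L != M), so D-series; mu = 8 gives D_8.

Type D8, Milnor number mu = 8.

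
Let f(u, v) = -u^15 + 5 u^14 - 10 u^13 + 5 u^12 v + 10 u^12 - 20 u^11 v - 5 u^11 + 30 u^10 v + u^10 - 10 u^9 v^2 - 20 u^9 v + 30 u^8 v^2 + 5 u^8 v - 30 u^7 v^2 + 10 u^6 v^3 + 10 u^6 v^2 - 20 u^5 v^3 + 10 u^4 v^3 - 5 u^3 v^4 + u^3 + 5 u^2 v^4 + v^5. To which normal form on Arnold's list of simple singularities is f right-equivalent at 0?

E_8

The Hessian of f at 0 has rank 0. Corank 2; j^3 = u^3 is a perfect cube, so E-series; the 5-jet and mu = 8 give E_8.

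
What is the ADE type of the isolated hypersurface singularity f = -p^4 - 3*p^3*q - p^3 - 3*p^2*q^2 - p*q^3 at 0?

The Hessian of f at 0 is [[0, 0], [0, 0]] with rank 0, so corank 2. A Groebner basis of the Jacobian ideal J(f) in C{p,q} is {3*p^2 + q^4 + q^3, p^3, p^2*q - p^2 - q^3/3, 2*p^2 + p*q^2 + 2*q^3/3}; counting standard monomials gives mu = 7. Corank 2; j^3 = -p^3 is a perfect cube, so E-series; the 4-jet and mu = 7 give E_7.

E7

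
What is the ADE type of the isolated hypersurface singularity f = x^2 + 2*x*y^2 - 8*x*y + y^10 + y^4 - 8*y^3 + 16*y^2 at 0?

A_9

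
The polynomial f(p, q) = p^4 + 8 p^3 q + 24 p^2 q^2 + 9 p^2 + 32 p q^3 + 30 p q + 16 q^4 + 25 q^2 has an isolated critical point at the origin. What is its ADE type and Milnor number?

Type A3, Milnor number mu = 3.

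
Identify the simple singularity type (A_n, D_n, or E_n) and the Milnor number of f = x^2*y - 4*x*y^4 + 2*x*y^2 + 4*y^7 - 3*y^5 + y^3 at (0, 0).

Type D_6, Milnor number mu = 6.

The Hessian of f at 0 is [[0, 0], [0, 0]] with rank 0, so corank 2. A Groebner basis of the Jacobian ideal J(f) in C{x,y} is {-x*y/2 + y^4 - y^2/2, x*y^2 + y^3, x^2 + 9*x*y/2 + 7*y^2/2}; counting standard monomials gives mu = 6. Corank 2; j^3 = y*(x + y)^2 has shape L^2 M (L != M), so D-series; mu = 6 gives D_6.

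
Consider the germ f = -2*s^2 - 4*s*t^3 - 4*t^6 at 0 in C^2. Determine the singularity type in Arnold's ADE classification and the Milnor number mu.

The Hessian of f at 0 is [[-4, 0], [0, 0]] with rank 1, so corank 1. A Groebner basis of the Jacobian ideal J(f) in C{s,t} is {s*t^2, s + t^3, s^2}; counting standard monomials gives mu = 5. Corank 1: A-series; mu = 5 gives A_5.

Type A5, Milnor number mu = 5.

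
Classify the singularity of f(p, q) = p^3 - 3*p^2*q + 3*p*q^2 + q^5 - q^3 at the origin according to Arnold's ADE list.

E8

The Hessian of f at 0 has rank 0. Corank 2; j^3 = (p - q)^3 is a perfect cube, so E-series; the 5-jet and mu = 8 give E_8.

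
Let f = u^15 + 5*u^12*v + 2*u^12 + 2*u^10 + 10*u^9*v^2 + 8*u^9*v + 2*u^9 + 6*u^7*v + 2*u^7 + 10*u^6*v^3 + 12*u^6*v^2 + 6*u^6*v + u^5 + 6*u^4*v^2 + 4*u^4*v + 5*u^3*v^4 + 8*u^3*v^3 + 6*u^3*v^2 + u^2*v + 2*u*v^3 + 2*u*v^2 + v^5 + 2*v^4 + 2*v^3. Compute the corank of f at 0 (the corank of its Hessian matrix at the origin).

2

Hessian at 0 has rank 0.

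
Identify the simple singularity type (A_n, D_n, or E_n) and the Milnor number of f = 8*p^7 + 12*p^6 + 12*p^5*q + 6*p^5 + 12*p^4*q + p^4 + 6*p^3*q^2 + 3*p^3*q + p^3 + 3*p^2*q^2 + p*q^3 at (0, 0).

Type E_7, Milnor number mu = 7.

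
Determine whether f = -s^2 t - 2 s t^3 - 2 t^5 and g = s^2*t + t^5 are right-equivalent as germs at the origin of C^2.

Yes.

The Hessian of f at 0 has rank 0. Corank 2; j^3 = -s^2*t has shape L^2 M (L != M), so D-series; mu = 6 gives D_6. The Hessian of g at 0 has rank 0. Corank 2; j^3 = s^2*t has shape L^2 M (L != M), so D-series; mu = 6 gives D_6. Both have type D_6, hence right-equivalent.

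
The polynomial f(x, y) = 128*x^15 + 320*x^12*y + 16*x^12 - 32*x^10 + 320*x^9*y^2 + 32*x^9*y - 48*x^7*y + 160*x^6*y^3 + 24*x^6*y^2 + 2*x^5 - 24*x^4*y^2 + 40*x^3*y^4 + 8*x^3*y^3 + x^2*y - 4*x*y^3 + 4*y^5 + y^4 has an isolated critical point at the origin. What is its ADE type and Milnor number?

The Hessian of f at 0 is [[0, 0], [0, 0]] with rank 0, so corank 2. A Groebner basis of the Jacobian ideal J(f) in C{x,y} is {x*y^2, -x*y/2 + y^3, x^2 + 2*x*y}; counting standard monomials gives mu = 5. Corank 2; j^3 = x^2*y has shape L^2 M (L != M), so D-series; mu = 5 gives D_5.

Type D_5, Milnor number mu = 5.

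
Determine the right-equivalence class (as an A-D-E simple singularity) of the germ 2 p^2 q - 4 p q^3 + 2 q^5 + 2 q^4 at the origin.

D_{5}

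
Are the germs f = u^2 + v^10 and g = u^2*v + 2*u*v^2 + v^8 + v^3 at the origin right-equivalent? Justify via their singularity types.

No.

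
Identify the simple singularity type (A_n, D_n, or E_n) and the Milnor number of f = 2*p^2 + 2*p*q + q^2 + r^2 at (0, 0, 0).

Type A_{1}, Milnor number mu = 1.

The Hessian of f at 0 is [[4, 2, 0], [2, 2, 0], [0, 0, 2]] with rank 3, so corank 0. A Groebner basis of the Jacobian ideal J(f) in C{p,q,r} is {p, q, r}; counting standard monomials gives mu = 1. Corank 0: nondegenerate Morse point, so A_1.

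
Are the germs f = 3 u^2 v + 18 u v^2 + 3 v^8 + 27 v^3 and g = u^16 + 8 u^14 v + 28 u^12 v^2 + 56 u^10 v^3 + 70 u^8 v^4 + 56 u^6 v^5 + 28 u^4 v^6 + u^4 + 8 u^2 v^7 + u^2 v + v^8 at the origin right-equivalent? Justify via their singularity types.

Yes.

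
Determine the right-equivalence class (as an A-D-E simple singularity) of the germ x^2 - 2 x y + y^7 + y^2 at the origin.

A_6

The Hessian of f at 0 is [[2, -2], [-2, 2]] with rank 1, so corank 1. A Groebner basis of the Jacobian ideal J(f) in C{x,y} is {y^6, x - y}; counting standard monomials gives mu = 6. Corank 1: A-series; mu = 6 gives A_6.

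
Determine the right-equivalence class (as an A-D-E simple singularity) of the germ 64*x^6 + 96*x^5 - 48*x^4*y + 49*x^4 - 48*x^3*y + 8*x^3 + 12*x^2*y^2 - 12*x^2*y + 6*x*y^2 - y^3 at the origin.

The Hessian of f at 0 has rank 0. Corank 2; j^3 = (2*x - y)^3 is a perfect cube, so E-series; the 4-jet and mu = 6 give E_6.

E6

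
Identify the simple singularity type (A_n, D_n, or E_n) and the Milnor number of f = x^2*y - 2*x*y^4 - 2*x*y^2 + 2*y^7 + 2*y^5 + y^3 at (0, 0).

Type D8, Milnor number mu = 8.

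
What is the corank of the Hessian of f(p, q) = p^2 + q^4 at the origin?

Hessian at 0 has rank 1.

1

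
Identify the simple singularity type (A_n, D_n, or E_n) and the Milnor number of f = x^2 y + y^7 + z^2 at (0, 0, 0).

The Hessian of f at 0 is [[0, 0, 0], [0, 0, 0], [0, 0, 2]] with rank 1, so corank 2. A Groebner basis of the Jacobian ideal J(f) in C{x,y,z} is {x^2/7 + y^6, x^3, x*y, z}; counting standard monomials gives mu = 8. Corank 2; j^3 = x^2*y has shape L^2 M (L != M), so D-series; mu = 8 gives D_8.

Type D_{8}, Milnor number mu = 8.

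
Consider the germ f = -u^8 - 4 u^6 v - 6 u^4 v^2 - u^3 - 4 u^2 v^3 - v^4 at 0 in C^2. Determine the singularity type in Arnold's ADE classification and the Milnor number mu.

Type E_{6}, Milnor number mu = 6.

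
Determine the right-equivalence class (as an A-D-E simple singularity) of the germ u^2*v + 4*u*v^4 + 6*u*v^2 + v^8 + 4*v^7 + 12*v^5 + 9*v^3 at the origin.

The Hessian of f at 0 has rank 0. Corank 2; j^3 = v*(u + 3*v)^2 has shape L^2 M (L != M), so D-series; mu = 9 gives D_9.

D_9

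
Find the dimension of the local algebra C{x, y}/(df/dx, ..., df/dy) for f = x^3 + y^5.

The Hessian of f at 0 is [[0, 0], [0, 0]] with rank 0, so corank 2. A Groebner basis of the Jacobian ideal J(f) in C{x,y} is {y^4, x^2}; counting standard monomials gives mu = 8. Corank 2; j^3 = x^3 is a perfect cube, so E-series; the 5-jet and mu = 8 give E_8.

8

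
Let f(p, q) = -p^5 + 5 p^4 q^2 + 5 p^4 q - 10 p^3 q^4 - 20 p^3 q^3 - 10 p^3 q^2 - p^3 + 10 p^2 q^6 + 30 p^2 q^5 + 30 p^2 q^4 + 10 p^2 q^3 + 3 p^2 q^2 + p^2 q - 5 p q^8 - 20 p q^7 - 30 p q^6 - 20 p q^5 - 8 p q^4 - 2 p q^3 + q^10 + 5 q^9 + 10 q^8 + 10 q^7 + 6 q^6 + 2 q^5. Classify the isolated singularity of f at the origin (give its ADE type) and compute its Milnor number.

Type D_6, Milnor number mu = 6.

The Hessian of f at 0 is [[0, 0], [0, 0]] with rank 0, so corank 2. A Groebner basis of the Jacobian ideal J(f) in C{p,q} is {p^3, p^2*q, p^2/4 + p*q^2, 5*p^2/4 - p*q + q^3}; counting standard monomials gives mu = 6. Corank 2; j^3 = -p^2*(p - q) has shape L^2 M (L != M), so D-series; mu = 6 gives D_6.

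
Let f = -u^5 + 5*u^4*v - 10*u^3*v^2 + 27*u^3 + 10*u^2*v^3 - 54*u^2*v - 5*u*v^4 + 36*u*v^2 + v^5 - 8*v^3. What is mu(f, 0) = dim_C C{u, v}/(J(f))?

The Hessian of f at 0 has rank 0. Corank 2; j^3 = (3*u - 2*v)^3 is a perfect cube, so E-series; the 5-jet and mu = 8 give E_8.

8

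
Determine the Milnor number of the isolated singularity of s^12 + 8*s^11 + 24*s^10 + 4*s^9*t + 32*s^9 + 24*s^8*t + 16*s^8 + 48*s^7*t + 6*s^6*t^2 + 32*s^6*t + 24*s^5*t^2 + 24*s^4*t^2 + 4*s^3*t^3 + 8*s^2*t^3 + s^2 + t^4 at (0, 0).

The Hessian of f at 0 has rank 1. Corank 1: A-series; mu = 3 gives A_3.

3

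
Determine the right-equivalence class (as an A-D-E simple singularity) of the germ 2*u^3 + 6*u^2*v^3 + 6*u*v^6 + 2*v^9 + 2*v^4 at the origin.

The Hessian of f at 0 has rank 0. Corank 2; j^3 = 2*u^3 is a perfect cube, so E-series; the 4-jet and mu = 6 give E_6.

E_{6}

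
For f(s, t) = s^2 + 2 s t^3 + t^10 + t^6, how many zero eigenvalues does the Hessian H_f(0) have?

Hessian at 0 has rank 1.

1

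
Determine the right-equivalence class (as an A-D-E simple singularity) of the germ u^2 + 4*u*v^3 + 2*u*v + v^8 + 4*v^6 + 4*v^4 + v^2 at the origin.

The Hessian of f at 0 is [[2, 2], [2, 2]] with rank 1, so corank 1. A Groebner basis of the Jacobian ideal J(f) in C{u,v} is {u^3 - 3*u*v^2 + u + v, u^2*v + 2*u*v^2 - u/2 - v/2, u/2 + v^3 + v/2}; counting standard monomials gives mu = 7. Corank 1: A-series; mu = 7 gives A_7.

A_7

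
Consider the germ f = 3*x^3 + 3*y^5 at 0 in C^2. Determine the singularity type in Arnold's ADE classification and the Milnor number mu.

Type E8, Milnor number mu = 8.

The Hessian of f at 0 is [[0, 0], [0, 0]] with rank 0, so corank 2. A Groebner basis of the Jacobian ideal J(f) in C{x,y} is {y^4, x^2}; counting standard monomials gives mu = 8. Corank 2; j^3 = 3*x^3 is a perfect cube, so E-series; the 5-jet and mu = 8 give E_8.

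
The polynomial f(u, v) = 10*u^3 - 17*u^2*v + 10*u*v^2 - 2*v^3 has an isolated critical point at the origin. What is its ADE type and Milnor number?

The Hessian of f at 0 has rank 0. Corank 2; j^3 = (2*u - v)*(5*u^2 - 6*u*v + 2*v^2) splits into three distinct lines over C (the quadratic factor has nonzero discriminant), so D_4.

Type D4, Milnor number mu = 4.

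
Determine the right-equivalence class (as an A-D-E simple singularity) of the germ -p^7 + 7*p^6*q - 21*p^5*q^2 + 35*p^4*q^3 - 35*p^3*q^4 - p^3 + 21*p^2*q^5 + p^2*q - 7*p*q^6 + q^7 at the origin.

The Hessian of f at 0 has rank 0. Corank 2; j^3 = -p^2*(p - q) has shape L^2 M (L != M), so D-series; mu = 8 gives D_8.

D_8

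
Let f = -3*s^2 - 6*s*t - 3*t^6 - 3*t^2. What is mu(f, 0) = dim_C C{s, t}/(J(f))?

5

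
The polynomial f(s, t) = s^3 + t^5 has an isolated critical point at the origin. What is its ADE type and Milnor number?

The Hessian of f at 0 has rank 0. Corank 2; j^3 = s^3 is a perfect cube, so E-series; the 5-jet and mu = 8 give E_8.

Type E_{8}, Milnor number mu = 8.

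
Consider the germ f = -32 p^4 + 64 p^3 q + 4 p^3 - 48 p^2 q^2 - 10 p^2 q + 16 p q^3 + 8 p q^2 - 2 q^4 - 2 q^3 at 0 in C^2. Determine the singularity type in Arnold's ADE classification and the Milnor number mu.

Type D5, Milnor number mu = 5.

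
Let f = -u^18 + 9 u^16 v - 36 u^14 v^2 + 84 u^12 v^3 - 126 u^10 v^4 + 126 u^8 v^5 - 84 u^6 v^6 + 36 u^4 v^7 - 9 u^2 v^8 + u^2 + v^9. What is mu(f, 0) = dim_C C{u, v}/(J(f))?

The Hessian of f at 0 has rank 1. Corank 1: A-series; mu = 8 gives A_8.

8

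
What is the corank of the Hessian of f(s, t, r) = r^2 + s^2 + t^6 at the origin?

1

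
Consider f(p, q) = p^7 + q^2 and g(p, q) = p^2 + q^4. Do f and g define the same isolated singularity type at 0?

The Hessian of f at 0 has rank 1. Corank 1: A-series; mu = 6 gives A_6. The Hessian of g at 0 has rank 1. Corank 1: A-series; mu = 3 gives A_3. f is A_6 but g is A_3, hence not right-equivalent.

No.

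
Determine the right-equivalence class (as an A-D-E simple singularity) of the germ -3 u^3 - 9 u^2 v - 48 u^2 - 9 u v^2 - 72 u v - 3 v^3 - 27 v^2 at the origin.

The Hessian of f at 0 has rank 1. Corank 1: A-series; mu = 2 gives A_2.

A_2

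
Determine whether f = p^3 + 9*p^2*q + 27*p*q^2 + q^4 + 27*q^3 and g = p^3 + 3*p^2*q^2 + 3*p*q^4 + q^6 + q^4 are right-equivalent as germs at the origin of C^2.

Yes.

The Hessian of f at 0 has rank 0. Corank 2; j^3 = (p + 3*q)^3 is a perfect cube, so E-series; the 4-jet and mu = 6 give E_6. The Hessian of g at 0 has rank 0. Corank 2; j^3 = p^3 is a perfect cube, so E-series; the 4-jet and mu = 6 give E_6. Both have type E_6, hence right-equivalent.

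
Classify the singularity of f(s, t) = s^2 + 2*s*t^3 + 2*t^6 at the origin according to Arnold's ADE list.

A5

The Hessian of f at 0 is [[2, 0], [0, 0]] with rank 1, so corank 1. A Groebner basis of the Jacobian ideal J(f) in C{s,t} is {s*t^2, s + t^3, s^2}; counting standard monomials gives mu = 5. Corank 1: A-series; mu = 5 gives A_5.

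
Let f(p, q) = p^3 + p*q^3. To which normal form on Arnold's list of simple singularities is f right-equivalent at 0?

E_7

The Hessian of f at 0 is [[0, 0], [0, 0]] with rank 0, so corank 2. A Groebner basis of the Jacobian ideal J(f) in C{p,q} is {p^3, p*q^2, 3*p^2 + q^3}; counting standard monomials gives mu = 7. Corank 2; j^3 = p^3 is a perfect cube, so E-series; the 4-jet and mu = 7 give E_7.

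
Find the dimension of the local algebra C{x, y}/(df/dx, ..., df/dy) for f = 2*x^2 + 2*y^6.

The Hessian of f at 0 is [[4, 0], [0, 0]] with rank 1, so corank 1. A Groebner basis of the Jacobian ideal J(f) in C{x,y} is {y^5, x}; counting standard monomials gives mu = 5. Corank 1: A-series; mu = 5 gives A_5.

5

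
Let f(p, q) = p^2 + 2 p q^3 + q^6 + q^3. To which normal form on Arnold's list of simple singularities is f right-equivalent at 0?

A_{2}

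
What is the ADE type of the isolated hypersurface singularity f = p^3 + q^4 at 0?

E6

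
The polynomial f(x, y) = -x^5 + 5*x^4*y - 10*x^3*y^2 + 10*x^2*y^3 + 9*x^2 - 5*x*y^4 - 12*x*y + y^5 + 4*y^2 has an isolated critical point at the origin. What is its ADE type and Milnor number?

Type A4, Milnor number mu = 4.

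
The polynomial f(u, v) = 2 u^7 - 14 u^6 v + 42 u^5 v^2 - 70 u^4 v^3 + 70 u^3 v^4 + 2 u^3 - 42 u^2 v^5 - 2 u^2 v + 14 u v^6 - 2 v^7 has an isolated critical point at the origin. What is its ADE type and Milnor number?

The Hessian of f at 0 is [[0, 0], [0, 0]] with rank 0, so corank 2. A Groebner basis of the Jacobian ideal J(f) in C{u,v} is {u*v/7 + v^6, u*v^2, u^2 - u*v}; counting standard monomials gives mu = 8. Corank 2; j^3 = 2*u^2*(u - v) has shape L^2 M (L != M), so D-series; mu = 8 gives D_8.

Type D_{8}, Milnor number mu = 8.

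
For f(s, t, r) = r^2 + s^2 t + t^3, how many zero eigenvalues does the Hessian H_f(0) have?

2

Hessian at 0 has rank 1.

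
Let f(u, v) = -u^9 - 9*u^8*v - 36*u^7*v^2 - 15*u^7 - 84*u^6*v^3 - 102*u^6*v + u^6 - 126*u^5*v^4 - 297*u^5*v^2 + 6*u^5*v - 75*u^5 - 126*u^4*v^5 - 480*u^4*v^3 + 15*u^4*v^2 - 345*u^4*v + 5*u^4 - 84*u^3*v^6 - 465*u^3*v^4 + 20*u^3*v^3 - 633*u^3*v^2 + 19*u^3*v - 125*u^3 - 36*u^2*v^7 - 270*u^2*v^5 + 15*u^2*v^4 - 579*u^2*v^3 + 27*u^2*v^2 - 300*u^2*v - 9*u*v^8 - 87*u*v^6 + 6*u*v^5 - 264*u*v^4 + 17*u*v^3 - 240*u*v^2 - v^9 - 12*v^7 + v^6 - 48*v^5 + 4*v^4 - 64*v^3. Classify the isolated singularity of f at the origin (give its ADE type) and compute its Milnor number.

The Hessian of f at 0 has rank 0. Corank 2; j^3 = -(5*u + 4*v)^3 is a perfect cube, so E-series; the 4-jet and mu = 7 give E_7.

Type E7, Milnor number mu = 7.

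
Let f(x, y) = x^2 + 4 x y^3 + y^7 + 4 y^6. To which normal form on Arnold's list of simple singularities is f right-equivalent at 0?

The Hessian of f at 0 has rank 1. Corank 1: A-series; mu = 6 gives A_6.

A_{6}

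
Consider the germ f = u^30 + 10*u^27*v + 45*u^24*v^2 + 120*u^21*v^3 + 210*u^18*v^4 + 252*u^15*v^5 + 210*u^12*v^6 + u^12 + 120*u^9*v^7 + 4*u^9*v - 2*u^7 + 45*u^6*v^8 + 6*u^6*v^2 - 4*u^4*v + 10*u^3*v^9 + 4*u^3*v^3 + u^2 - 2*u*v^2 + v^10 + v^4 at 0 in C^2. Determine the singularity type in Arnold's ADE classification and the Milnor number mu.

The Hessian of f at 0 is [[2, 0], [0, 0]] with rank 1, so corank 1. A Groebner basis of the Jacobian ideal J(f) in C{u,v} is {u^4 - u*v/2 + v^3/2, u^3*v - u/2 + v^2/2, -u^2 + v^4, -u^2 + u*v^2}; counting standard monomials gives mu = 9. Corank 1: A-series; mu = 9 gives A_9.

Type A_{9}, Milnor number mu = 9.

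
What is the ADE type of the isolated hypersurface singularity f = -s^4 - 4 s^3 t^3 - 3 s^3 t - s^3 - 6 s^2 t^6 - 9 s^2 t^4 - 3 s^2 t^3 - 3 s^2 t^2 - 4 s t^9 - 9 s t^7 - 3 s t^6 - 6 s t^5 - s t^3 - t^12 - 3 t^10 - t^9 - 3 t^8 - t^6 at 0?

E_7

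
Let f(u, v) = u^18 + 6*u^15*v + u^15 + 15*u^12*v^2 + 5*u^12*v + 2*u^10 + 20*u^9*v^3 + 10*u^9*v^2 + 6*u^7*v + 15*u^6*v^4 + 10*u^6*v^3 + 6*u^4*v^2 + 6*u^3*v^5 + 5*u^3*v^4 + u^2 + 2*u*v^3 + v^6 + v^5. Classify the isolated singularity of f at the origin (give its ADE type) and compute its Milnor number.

Type A_{4}, Milnor number mu = 4.

The Hessian of f at 0 has rank 1. Corank 1: A-series; mu = 4 gives A_4.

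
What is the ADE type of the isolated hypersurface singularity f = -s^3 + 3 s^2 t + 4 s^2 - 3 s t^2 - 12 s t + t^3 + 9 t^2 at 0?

The Hessian of f at 0 has rank 1. Corank 1: A-series; mu = 2 gives A_2.

A_2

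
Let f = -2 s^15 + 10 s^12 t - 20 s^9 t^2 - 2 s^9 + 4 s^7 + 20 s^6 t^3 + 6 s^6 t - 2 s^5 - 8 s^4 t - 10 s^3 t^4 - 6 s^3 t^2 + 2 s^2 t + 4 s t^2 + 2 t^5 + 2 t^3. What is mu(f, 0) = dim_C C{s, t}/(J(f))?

6

The Hessian of f at 0 is [[0, 0], [0, 0]] with rank 0, so corank 2. A Groebner basis of the Jacobian ideal J(f) in C{s,t} is {s*t + t^4 + t^2, s*t^2 + t^3, s^2 - 3*s*t - 4*t^2}; counting standard monomials gives mu = 6. Corank 2; j^3 = 2*t*(s + t)^2 has shape L^2 M (L != M), so D-series; mu = 6 gives D_6.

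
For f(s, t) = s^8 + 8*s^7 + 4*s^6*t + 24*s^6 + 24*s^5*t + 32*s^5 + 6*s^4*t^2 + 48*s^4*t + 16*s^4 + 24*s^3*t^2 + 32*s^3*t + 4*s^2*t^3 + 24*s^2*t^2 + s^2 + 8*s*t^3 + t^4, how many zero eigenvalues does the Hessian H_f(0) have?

1

Hessian at 0 has rank 1.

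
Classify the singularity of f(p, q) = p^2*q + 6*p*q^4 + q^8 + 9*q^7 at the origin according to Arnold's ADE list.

The Hessian of f at 0 is [[0, 0], [0, 0]] with rank 0, so corank 2. A Groebner basis of the Jacobian ideal J(f) in C{p,q} is {p^2*q^2, 8*p^2*q/27 + p^2/3 + p*q^3, p*q/3 + q^4, p^3}; counting standard monomials gives mu = 9. Corank 2; j^3 = p^2*q has shape L^2 M (L != M), so D-series; mu = 9 gives D_9.

D_{9}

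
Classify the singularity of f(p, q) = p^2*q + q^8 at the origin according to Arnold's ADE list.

D9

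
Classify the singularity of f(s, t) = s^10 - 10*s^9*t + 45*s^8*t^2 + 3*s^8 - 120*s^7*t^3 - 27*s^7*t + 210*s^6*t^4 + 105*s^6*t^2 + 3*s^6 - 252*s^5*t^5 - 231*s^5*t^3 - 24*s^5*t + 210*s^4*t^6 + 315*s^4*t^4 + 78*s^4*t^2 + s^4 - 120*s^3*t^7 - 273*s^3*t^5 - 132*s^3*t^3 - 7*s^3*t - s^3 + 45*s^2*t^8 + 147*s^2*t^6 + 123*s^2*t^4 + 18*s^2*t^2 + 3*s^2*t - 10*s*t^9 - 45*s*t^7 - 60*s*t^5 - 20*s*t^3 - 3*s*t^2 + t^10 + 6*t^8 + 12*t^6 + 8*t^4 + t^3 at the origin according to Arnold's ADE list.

E_7

The Hessian of f at 0 is [[0, 0], [0, 0]] with rank 0, so corank 2. A Groebner basis of the Jacobian ideal J(f) in C{s,t} is {3*s^2 - 6*s*t + t^4 + t^3 + 3*t^2, s^3 - 9*s^2 + 18*s*t - 4*t^3 - 9*t^2, s^2*t - 5*s^2 + 10*s*t - 8*t^3/3 - 5*t^2, -2*s^2 + s*t^2 + 4*s*t - 5*t^3/3 - 2*t^2}; counting standard monomials gives mu = 7. Corank 2; j^3 = -(s - t)^3 is a perfect cube, so E-series; the 4-jet and mu = 7 give E_7.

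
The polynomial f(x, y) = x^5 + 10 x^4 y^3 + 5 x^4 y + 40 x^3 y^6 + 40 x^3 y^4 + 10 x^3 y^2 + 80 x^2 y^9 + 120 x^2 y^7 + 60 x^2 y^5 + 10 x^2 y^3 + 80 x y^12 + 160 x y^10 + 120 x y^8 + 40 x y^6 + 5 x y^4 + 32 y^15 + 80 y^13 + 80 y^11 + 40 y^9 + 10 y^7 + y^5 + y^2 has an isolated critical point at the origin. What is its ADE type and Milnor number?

The Hessian of f at 0 is [[0, 0], [0, 2]] with rank 1, so corank 1. A Groebner basis of the Jacobian ideal J(f) in C{x,y} is {x^4, y}; counting standard monomials gives mu = 4. Corank 1: A-series; mu = 4 gives A_4.

Type A4, Milnor number mu = 4.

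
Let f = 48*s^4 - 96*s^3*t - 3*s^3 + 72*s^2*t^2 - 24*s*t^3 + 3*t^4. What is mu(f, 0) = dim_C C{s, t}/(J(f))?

The Hessian of f at 0 has rank 0. Corank 2; j^3 = -3*s^3 is a perfect cube, so E-series; the 4-jet and mu = 6 give E_6.

6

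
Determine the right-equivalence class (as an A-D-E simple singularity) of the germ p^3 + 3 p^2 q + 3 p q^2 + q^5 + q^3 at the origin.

E_{8}

The Hessian of f at 0 has rank 0. Corank 2; j^3 = (p + q)^3 is a perfect cube, so E-series; the 5-jet and mu = 8 give E_8.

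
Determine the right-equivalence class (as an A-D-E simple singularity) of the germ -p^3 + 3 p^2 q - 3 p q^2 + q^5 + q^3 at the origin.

E_{8}

The Hessian of f at 0 is [[0, 0], [0, 0]] with rank 0, so corank 2. A Groebner basis of the Jacobian ideal J(f) in C{p,q} is {q^4, p^2 - 2*p*q + q^2}; counting standard monomials gives mu = 8. Corank 2; j^3 = -(p - q)^3 is a perfect cube, so E-series; the 5-jet and mu = 8 give E_8.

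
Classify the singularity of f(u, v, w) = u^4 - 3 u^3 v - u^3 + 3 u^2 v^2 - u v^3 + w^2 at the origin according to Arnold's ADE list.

E7

The Hessian of f at 0 has rank 1. Corank 2; j^3 = -u^3 is a perfect cube, so E-series; the 4-jet and mu = 7 give E_7.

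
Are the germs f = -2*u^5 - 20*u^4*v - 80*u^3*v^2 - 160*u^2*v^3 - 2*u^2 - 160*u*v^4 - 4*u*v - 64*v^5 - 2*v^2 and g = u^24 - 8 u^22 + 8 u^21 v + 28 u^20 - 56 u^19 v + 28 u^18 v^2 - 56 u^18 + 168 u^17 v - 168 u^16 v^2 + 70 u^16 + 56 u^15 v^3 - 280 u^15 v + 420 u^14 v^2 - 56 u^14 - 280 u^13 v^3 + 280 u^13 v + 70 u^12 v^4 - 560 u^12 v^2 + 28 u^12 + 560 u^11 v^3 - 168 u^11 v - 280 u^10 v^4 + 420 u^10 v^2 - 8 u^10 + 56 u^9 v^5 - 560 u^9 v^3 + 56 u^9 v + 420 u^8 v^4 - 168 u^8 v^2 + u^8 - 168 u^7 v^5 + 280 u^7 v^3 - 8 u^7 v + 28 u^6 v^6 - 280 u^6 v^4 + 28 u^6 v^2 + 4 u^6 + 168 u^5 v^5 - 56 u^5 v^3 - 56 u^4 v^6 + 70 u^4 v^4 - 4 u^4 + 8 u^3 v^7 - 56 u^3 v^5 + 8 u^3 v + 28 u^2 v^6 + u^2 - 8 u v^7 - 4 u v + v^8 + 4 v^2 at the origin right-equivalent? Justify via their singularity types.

No.

The Hessian of f at 0 is [[-4, -4], [-4, -4]] with rank 1, so corank 1. A Groebner basis of the Jacobian ideal J(f) in C{u,v} is {v^4, u + v}; counting standard monomials gives mu = 4. Corank 1: A-series; mu = 4 gives A_4. The Hessian of g at 0 is [[2, -4], [-4, 8]] with rank 1, so corank 1. A Groebner basis of the Jacobian ideal J(g) in C{u,v} is {3*u^2/32 - 7*u*v/16 + v^4 + v^2/2, u^3 - u/2 + v, u^2*v - u/6 - 4*v^3/3 + v/3, u*v^2 - u/24 - 4*v^3/3 + v/12}; counting standard monomials gives mu = 7. Corank 1: A-series; mu = 7 gives A_7. f is A_4 but g is A_7, hence not right-equivalent.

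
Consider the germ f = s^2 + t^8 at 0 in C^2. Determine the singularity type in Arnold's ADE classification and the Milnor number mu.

The Hessian of f at 0 has rank 1. Corank 1: A-series; mu = 7 gives A_7.

Type A7, Milnor number mu = 7.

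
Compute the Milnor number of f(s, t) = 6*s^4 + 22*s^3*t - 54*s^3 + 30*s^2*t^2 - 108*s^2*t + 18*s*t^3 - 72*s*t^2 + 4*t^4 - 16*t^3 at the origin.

7

The Hessian of f at 0 has rank 0. Corank 2; j^3 = -2*(3*s + 2*t)^3 is a perfect cube, so E-series; the 4-jet and mu = 7 give E_7.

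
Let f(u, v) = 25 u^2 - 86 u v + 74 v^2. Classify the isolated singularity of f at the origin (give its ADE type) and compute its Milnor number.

Type A_1, Milnor number mu = 1.

The Hessian of f at 0 is [[50, -86], [-86, 148]] with rank 2, so corank 0. A Groebner basis of the Jacobian ideal J(f) in C{u,v} is {u, v}; counting standard monomials gives mu = 1. Corank 0: nondegenerate Morse point, so A_1.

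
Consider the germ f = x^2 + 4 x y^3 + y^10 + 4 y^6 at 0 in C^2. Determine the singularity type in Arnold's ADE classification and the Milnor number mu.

Type A9, Milnor number mu = 9.

The Hessian of f at 0 is [[2, 0], [0, 0]] with rank 1, so corank 1. A Groebner basis of the Jacobian ideal J(f) in C{x,y} is {x^3, x/2 + y^3}; counting standard monomials gives mu = 9. Corank 1: A-series; mu = 9 gives A_9.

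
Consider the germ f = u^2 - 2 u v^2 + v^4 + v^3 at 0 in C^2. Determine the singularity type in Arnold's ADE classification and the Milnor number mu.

Type A2, Milnor number mu = 2.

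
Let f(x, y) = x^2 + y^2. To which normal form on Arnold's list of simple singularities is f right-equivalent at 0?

A1

The Hessian of f at 0 has rank 2. Corank 0: nondegenerate Morse point, so A_1.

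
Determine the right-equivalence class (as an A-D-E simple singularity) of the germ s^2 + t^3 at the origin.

A_{2}

The Hessian of f at 0 has rank 1. Corank 1: A-series; mu = 2 gives A_2.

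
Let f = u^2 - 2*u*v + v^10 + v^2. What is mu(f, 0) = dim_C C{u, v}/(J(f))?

9

The Hessian of f at 0 is [[2, -2], [-2, 2]] with rank 1, so corank 1. A Groebner basis of the Jacobian ideal J(f) in C{u,v} is {v^9, u - v}; counting standard monomials gives mu = 9. Corank 1: A-series; mu = 9 gives A_9.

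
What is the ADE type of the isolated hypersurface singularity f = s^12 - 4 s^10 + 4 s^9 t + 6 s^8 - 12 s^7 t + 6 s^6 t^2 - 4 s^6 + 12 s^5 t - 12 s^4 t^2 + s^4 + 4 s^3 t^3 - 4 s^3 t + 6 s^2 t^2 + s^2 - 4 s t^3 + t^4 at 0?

A_{3}

The Hessian of f at 0 is [[2, 0], [0, 0]] with rank 1, so corank 1. A Groebner basis of the Jacobian ideal J(f) in C{s,t} is {t^3, s}; counting standard monomials gives mu = 3. Corank 1: A-series; mu = 3 gives A_3.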